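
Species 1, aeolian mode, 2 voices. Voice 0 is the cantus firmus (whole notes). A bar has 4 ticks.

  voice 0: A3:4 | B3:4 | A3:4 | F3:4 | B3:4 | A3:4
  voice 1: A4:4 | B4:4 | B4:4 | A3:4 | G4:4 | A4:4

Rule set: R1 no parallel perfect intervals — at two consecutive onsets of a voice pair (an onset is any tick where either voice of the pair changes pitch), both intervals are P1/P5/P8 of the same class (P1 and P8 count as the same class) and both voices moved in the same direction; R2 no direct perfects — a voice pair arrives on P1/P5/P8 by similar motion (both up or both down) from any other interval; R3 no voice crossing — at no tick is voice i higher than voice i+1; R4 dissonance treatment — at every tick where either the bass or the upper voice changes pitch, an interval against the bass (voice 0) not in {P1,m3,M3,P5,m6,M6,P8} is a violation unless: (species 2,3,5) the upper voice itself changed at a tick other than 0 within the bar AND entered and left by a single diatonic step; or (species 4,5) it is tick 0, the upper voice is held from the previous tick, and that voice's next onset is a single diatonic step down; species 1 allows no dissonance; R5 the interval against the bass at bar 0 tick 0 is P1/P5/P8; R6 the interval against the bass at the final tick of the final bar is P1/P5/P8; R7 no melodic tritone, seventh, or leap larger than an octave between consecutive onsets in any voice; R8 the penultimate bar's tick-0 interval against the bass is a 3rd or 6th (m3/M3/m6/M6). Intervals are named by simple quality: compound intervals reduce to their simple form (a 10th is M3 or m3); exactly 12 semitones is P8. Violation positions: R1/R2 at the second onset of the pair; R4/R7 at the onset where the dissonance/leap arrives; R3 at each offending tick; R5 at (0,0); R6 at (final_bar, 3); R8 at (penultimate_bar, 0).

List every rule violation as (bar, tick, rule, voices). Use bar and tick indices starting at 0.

(1, 0, R1, (0, 1))
(2, 0, R4, (0, 1))
(3, 0, R7, (1,))
(4, 0, R7, (0,))
(4, 0, R7, (1,))

bar 0: v0=A3 v1=A4 downbeat P8
bar 1: v0=B3 v1=B4 downbeat P8
bar 2: v0=A3 v1=B4 downbeat M2
bar 3: v0=F3 v1=A3 downbeat M3
bar 4: v0=B3 v1=G4 downbeat m6
bar 5: v0=A3 v1=A4 downbeat P8
  -> R1 @ bar 1 tick 0 v(0, 1): A3/A4 P8 -> B3/B4 P8 similar
  -> R4 @ bar 2 tick 0 v(0, 1): A3/B4 M2 untreated
  -> R7 @ bar 3 tick 0 v(1,): B4->A3 leap 14st
  -> R7 @ bar 4 tick 0 v(0,): F3->B3 leap 6st
  -> R7 @ bar 4 tick 0 v(1,): A3->G4 leap 10st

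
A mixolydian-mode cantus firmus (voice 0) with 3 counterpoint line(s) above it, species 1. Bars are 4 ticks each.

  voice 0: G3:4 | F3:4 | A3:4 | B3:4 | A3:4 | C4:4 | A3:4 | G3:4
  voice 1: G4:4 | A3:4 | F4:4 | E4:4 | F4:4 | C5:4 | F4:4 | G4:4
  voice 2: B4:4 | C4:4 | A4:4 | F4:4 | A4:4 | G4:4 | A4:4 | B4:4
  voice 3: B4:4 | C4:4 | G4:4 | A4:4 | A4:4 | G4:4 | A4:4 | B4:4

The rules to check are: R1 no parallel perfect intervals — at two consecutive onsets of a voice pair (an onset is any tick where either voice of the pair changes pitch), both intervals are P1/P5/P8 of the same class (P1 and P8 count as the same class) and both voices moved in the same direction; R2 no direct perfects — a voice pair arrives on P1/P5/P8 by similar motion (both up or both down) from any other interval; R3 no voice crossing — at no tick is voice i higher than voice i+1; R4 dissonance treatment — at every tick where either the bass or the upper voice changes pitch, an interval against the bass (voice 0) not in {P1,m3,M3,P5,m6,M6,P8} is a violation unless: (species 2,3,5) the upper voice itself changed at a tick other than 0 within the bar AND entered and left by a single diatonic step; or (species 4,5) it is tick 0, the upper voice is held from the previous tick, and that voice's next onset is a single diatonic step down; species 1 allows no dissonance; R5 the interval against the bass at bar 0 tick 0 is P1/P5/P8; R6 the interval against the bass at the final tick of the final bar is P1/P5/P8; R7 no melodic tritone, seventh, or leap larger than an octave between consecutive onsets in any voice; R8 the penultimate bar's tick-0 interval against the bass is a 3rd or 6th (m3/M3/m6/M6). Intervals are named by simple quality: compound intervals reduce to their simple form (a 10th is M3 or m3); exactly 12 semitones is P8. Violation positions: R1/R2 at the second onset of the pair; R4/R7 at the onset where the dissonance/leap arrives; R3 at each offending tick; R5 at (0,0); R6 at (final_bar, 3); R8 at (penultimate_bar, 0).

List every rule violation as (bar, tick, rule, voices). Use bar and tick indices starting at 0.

bar 0: v0=G3 v1=G4 v2=B4 v3=B4 downbeat M3
bar 1: v0=F3 v1=A3 v2=C4 v3=C4 downbeat P5
bar 2: v0=A3 v1=F4 v2=A4 v3=G4 downbeat m7
bar 3: v0=B3 v1=E4 v2=F4 v3=A4 downbeat m7
bar 4: v0=A3 v1=F4 v2=A4 v3=A4 downbeat P8
bar 5: v0=C4 v1=C5 v2=G4 v3=G4 downbeat P5
bar 6: v0=A3 v1=F4 v2=A4 v3=A4 downbeat P8
bar 7: v0=G3 v1=G4 v2=B4 v3=B4 downbeat M3
  -> R5 @ bar 0 tick 0 v(0, 2): opens on M3
  -> R5 @ bar 0 tick 0 v(0, 3): opens on M3
  -> R1 @ bar 1 tick 0 v(2, 3): B4/B4 P1 -> C4/C4 P1 similar
  -> R2 @ bar 1 tick 0 v(0, 2): G3/B4 M3 -> F3/C4 P5 similar
  -> R2 @ bar 1 tick 0 v(0, 3): G3/B4 M3 -> F3/C4 P5 similar
  -> R7 @ bar 1 tick 0 v(1,): G4->A3 leap 10st
  -> R7 @ bar 1 tick 0 v(2,): B4->C4 leap 11st
  -> R7 @ bar 1 tick 0 v(3,): B4->C4 leap 11st
  -> R2 @ bar 2 tick 0 v(0, 2): F3/C4 P5 -> A3/A4 P8 similar
  -> R3 @ bar 2 tick 0 v(2, 3): A4 above G4
  -> R4 @ bar 2 tick 0 v(0, 3): A3/G4 m7 untreated
  -> R3 @ bar 2 tick 1 v(2, 3): A4 above G4
  -> R3 @ bar 2 tick 2 v(2, 3): A4 above G4
  -> R3 @ bar 2 tick 3 v(2, 3): A4 above G4
  -> R4 @ bar 3 tick 0 v(0, 1): B3/E4 P4 untreated
  -> R4 @ bar 3 tick 0 v(0, 2): B3/F4 TT untreated
  -> R4 @ bar 3 tick 0 v(0, 3): B3/A4 m7 untreated
  -> R1 @ bar 5 tick 0 v(2, 3): A4/A4 P1 -> G4/G4 P1 similar
  -> R2 @ bar 5 tick 0 v(0, 1): A3/F4 m6 -> C4/C5 P8 similar
  -> R3 @ bar 5 tick 0 v(1, 2): C5 above G4
  -> R3 @ bar 5 tick 1 v(1, 2): C5 above G4
  -> R3 @ bar 5 tick 2 v(1, 2): C5 above G4
  -> R3 @ bar 5 tick 3 v(1, 2): C5 above G4
  -> R1 @ bar 6 tick 0 v(2, 3): G4/G4 P1 -> A4/A4 P1 similar
  -> R8 @ bar 6 tick 0 v(0, 2): penult P8 not 3rd/6th
  -> R8 @ bar 6 tick 0 v(0, 3): penult P8 not 3rd/6th
  -> R1 @ bar 7 tick 0 v(2, 3): A4/A4 P1 -> B4/B4 P1 similar
  -> R6 @ bar 7 tick 3 v(0, 2): closes on M3
  -> R6 @ bar 7 tick 3 v(0, 3): closes on M3

(0, 0, R5, (0, 2))
(0, 0, R5, (0, 3))
(1, 0, R1, (2, 3))
(1, 0, R2, (0, 2))
(1, 0, R2, (0, 3))
(1, 0, R7, (1,))
(1, 0, R7, (2,))
(1, 0, R7, (3,))
(2, 0, R2, (0, 2))
(2, 0, R3, (2, 3))
(2, 0, R4, (0, 3))
(2, 1, R3, (2, 3))
(2, 2, R3, (2, 3))
(2, 3, R3, (2, 3))
(3, 0, R4, (0, 1))
(3, 0, R4, (0, 2))
(3, 0, R4, (0, 3))
(5, 0, R1, (2, 3))
(5, 0, R2, (0, 1))
(5, 0, R3, (1, 2))
(5, 1, R3, (1, 2))
(5, 2, R3, (1, 2))
(5, 3, R3, (1, 2))
(6, 0, R1, (2, 3))
(6, 0, R8, (0, 2))
(6, 0, R8, (0, 3))
(7, 0, R1, (2, 3))
(7, 3, R6, (0, 2))
(7, 3, R6, (0, 3))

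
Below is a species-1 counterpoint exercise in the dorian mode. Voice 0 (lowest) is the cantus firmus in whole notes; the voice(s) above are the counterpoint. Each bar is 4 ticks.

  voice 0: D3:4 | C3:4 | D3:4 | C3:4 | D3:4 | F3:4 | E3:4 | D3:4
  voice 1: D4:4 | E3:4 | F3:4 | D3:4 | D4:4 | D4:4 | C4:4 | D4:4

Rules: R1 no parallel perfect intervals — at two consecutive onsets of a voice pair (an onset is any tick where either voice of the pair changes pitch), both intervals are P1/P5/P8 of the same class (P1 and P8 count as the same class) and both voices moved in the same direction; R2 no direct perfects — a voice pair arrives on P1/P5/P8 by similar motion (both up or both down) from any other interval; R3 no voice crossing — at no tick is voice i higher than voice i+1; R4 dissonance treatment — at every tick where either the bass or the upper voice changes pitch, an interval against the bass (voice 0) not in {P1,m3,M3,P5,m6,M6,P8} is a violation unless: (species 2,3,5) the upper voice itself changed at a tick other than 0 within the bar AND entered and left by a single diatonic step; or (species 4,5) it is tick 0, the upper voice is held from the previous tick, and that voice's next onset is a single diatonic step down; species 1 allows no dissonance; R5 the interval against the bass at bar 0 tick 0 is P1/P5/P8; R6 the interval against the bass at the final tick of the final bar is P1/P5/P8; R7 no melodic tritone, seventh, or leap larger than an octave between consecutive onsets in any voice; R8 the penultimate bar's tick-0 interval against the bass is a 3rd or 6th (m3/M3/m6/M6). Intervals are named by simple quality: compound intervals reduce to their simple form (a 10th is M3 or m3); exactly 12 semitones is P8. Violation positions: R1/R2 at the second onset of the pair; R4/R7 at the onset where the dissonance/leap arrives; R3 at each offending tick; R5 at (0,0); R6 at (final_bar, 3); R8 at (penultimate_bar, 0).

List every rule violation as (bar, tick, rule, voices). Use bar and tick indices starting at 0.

(1, 0, R7, (1,))
(3, 0, R4, (0, 1))
(4, 0, R2, (0, 1))

bar 0: v0=D3 v1=D4 downbeat P8
bar 1: v0=C3 v1=E3 downbeat M3
bar 2: v0=D3 v1=F3 downbeat m3
bar 3: v0=C3 v1=D3 downbeat M2
bar 4: v0=D3 v1=D4 downbeat P8
bar 5: v0=F3 v1=D4 downbeat M6
bar 6: v0=E3 v1=C4 downbeat m6
bar 7: v0=D3 v1=D4 downbeat P8
  -> R7 @ bar 1 tick 0 v(1,): D4->E3 leap 10st
  -> R4 @ bar 3 tick 0 v(0, 1): C3/D3 M2 untreated
  -> R2 @ bar 4 tick 0 v(0, 1): C3/D3 M2 -> D3/D4 P8 similar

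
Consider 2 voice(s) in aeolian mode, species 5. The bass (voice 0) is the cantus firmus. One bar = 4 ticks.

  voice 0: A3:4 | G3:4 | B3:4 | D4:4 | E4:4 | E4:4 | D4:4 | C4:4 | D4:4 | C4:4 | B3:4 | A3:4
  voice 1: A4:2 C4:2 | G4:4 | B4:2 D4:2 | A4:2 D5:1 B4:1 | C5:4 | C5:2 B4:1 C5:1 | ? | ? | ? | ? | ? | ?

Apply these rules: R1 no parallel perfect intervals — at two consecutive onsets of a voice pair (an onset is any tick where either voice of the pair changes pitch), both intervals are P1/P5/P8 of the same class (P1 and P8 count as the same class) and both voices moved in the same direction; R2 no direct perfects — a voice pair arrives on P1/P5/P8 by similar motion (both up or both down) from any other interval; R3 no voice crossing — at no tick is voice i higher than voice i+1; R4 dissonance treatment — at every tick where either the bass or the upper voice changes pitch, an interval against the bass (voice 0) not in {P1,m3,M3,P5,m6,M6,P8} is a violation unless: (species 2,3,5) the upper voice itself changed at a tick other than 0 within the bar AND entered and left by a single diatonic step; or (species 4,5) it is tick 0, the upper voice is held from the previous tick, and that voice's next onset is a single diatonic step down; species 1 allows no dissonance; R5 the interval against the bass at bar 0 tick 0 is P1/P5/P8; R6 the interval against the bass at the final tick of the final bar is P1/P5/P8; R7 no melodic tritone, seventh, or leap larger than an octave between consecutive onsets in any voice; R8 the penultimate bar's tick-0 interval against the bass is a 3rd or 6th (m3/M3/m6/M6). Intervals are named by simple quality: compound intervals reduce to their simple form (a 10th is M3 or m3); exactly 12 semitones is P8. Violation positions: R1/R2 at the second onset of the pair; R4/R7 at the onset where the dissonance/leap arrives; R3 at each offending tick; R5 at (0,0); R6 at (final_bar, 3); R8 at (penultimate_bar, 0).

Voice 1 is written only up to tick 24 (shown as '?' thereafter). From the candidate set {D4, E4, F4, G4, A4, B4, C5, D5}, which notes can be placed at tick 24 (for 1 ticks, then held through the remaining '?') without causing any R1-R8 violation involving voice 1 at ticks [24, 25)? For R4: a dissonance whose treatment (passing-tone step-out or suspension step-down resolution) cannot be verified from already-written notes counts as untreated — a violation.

D4: violates R2,R7
E4: violates R4
F4: legal
G4: violates R4
A4: violates R2
B4: legal
C5: violates R4
D5: legal

{B4, D5, F4}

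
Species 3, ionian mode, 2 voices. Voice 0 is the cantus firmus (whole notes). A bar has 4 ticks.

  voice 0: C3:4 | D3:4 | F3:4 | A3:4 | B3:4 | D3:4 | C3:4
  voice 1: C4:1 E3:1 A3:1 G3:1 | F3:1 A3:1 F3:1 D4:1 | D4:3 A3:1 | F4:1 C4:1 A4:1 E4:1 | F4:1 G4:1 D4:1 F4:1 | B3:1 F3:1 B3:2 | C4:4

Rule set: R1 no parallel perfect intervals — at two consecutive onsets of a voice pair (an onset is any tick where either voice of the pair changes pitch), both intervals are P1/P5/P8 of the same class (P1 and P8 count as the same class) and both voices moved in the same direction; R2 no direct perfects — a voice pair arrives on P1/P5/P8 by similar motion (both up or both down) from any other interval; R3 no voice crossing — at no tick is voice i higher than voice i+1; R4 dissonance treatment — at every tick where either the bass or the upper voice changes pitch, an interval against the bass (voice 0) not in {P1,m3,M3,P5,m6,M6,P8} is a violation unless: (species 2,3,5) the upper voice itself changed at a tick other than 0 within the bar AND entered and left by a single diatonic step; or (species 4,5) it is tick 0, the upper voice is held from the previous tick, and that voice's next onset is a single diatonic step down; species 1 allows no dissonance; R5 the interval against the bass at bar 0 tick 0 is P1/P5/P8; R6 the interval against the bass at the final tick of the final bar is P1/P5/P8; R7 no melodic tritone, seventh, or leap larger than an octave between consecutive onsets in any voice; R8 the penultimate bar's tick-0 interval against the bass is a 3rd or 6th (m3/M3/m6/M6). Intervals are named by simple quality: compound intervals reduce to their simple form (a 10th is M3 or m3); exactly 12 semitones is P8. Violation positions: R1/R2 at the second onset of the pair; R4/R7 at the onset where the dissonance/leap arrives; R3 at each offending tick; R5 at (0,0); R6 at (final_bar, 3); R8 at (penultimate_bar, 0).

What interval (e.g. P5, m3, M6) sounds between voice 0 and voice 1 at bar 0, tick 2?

voice 0=C3 voice 1=A3 -> M6

M6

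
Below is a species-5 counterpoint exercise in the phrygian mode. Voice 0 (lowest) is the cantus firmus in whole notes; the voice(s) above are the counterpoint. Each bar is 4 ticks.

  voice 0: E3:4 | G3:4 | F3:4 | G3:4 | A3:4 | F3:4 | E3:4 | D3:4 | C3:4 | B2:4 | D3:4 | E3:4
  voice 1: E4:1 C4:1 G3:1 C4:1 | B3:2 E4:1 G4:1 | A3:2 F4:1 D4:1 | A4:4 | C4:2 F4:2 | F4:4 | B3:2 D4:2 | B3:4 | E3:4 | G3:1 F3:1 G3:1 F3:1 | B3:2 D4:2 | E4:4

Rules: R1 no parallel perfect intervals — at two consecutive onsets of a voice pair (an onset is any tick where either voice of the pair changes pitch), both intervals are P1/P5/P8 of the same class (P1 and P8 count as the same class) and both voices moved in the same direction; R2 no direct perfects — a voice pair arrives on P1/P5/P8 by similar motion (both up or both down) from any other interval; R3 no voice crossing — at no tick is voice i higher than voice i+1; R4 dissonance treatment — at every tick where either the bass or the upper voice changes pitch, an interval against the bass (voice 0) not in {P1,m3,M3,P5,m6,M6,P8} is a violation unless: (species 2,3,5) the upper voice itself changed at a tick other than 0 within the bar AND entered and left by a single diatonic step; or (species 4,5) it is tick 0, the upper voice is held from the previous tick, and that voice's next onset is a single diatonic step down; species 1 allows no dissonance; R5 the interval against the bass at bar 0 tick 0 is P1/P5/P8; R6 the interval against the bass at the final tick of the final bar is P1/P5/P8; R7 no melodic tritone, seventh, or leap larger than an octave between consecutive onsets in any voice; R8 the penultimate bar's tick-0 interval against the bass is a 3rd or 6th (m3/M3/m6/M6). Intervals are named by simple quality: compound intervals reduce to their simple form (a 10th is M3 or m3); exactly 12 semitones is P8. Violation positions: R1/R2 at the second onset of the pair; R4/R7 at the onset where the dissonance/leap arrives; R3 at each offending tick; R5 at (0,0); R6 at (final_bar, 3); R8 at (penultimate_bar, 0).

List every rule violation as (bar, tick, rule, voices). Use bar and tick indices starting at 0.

bar 0: v0=E3 v1=E4 downbeat P8
bar 1: v0=G3 v1=B3 downbeat M3
bar 2: v0=F3 v1=A3 downbeat M3
bar 3: v0=G3 v1=A4 downbeat M2
bar 4: v0=A3 v1=C4 downbeat m3
bar 5: v0=F3 v1=F4 downbeat P8
bar 6: v0=E3 v1=B3 downbeat P5
bar 7: v0=D3 v1=B3 downbeat M6
bar 8: v0=C3 v1=E3 downbeat M3
bar 9: v0=B2 v1=G3 downbeat m6
bar 10: v0=D3 v1=B3 downbeat M6
bar 11: v0=E3 v1=E4 downbeat P8
  -> R7 @ bar 2 tick 0 v(1,): G4->A3 leap 10st
  -> R4 @ bar 3 tick 0 v(0, 1): G3/A4 M2 untreated
  -> R2 @ bar 6 tick 0 v(0, 1): F3/F4 P8 -> E3/B3 P5 similar
  -> R7 @ bar 6 tick 0 v(1,): F4->B3 leap 6st
  -> R4 @ bar 6 tick 2 v(0, 1): E3/D4 m7 untreated
  -> R4 @ bar 9 tick 3 v(0, 1): B2/F3 TT untreated
  -> R7 @ bar 10 tick 0 v(1,): F3->B3 leap 6st
  -> R1 @ bar 11 tick 0 v(0, 1): D3/D4 P8 -> E3/E4 P8 similar

(2, 0, R7, (1,))
(3, 0, R4, (0, 1))
(6, 0, R2, (0, 1))
(6, 0, R7, (1,))
(6, 2, R4, (0, 1))
(9, 3, R4, (0, 1))
(10, 0, R7, (1,))
(11, 0, R1, (0, 1))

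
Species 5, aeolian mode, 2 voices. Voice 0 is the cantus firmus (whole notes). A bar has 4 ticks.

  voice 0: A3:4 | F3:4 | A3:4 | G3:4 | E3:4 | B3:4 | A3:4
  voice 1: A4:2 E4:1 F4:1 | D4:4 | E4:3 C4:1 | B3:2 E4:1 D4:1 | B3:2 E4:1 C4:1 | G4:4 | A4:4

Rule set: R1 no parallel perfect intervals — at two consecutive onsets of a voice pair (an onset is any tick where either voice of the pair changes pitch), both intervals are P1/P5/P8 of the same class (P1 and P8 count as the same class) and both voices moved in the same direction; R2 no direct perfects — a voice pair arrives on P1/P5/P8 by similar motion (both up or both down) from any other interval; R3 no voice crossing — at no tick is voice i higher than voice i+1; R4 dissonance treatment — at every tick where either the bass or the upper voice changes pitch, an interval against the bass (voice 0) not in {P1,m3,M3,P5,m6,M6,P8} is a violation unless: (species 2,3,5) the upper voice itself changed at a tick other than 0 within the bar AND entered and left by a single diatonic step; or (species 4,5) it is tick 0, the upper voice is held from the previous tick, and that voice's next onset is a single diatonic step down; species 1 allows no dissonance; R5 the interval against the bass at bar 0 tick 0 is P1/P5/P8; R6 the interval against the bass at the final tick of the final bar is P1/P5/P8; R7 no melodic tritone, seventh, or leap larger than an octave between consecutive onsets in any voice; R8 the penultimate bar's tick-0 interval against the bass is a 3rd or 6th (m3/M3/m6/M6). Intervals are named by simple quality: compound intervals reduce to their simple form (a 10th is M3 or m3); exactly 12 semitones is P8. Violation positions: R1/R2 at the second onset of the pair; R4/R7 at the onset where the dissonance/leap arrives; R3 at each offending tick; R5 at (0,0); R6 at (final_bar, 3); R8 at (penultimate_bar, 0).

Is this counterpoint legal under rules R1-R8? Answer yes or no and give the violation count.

bar 0: v0=A3 v1=A4 (P8)
bar 1: v0=F3 v1=D4 (M6)
bar 2: v0=A3 v1=E4 (P5)
bar 3: v0=G3 v1=B3 (M3)
bar 4: v0=E3 v1=B3 (P5)
bar 5: v0=B3 v1=G4 (m6)
bar 6: v0=A3 v1=A4 (P8)
  R2 @ bar2.0: F3/D4 M6 -> A3/E4 P5 similar
  R1 @ bar4.0: G3/D4 P5 -> E3/B3 P5 similar

No (2 violations)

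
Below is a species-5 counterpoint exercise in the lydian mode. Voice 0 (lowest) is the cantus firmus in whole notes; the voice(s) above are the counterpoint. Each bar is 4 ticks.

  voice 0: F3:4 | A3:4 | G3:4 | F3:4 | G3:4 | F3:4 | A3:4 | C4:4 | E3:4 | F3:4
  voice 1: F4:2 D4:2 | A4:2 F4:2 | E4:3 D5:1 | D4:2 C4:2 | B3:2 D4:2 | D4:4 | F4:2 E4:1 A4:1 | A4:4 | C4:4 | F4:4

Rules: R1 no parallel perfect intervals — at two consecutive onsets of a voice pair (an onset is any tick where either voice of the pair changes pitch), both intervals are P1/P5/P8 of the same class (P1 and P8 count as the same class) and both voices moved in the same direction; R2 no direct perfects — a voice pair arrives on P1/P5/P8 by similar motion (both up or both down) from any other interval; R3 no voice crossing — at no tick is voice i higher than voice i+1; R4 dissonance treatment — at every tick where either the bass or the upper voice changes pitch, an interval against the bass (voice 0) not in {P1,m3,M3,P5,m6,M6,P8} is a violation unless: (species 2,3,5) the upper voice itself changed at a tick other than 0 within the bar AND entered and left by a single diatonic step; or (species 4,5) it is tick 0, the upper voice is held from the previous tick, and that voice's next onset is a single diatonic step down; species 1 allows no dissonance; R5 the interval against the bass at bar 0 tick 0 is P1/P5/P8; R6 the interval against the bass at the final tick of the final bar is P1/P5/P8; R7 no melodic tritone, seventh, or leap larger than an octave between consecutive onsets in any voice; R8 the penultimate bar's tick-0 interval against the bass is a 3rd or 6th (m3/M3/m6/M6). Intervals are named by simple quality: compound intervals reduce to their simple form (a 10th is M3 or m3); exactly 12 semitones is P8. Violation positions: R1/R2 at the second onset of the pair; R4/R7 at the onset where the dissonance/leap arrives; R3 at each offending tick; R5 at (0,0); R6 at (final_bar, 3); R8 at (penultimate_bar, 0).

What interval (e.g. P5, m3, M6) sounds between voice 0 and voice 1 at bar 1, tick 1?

voice 0=A3 voice 1=A4 -> P8

P8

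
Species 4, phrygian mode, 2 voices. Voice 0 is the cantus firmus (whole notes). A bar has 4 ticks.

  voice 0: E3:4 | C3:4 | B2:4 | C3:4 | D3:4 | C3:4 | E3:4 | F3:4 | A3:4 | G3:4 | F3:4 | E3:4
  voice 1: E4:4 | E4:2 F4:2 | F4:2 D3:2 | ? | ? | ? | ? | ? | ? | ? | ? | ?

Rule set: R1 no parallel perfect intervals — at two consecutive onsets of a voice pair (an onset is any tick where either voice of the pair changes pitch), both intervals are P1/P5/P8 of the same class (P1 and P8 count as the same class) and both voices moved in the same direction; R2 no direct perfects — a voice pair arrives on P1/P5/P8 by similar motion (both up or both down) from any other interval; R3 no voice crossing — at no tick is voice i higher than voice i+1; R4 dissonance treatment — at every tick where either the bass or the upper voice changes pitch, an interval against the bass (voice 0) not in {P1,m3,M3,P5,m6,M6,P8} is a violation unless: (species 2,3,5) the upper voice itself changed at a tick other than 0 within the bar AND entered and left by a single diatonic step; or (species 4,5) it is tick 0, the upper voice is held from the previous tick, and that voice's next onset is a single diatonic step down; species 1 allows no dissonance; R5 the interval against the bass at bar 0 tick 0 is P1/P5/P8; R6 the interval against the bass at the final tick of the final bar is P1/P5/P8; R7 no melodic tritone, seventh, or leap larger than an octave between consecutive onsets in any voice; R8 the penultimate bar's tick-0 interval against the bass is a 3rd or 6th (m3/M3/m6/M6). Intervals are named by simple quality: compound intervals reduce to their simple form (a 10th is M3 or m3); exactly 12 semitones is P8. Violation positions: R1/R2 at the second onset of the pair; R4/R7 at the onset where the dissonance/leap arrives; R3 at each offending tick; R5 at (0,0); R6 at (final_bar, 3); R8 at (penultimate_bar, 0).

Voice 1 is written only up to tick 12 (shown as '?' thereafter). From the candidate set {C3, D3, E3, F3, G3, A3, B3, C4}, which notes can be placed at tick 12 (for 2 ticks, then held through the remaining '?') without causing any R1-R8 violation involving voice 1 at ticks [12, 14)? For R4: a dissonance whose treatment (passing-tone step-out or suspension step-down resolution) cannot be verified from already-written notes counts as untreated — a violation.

{A3, C3, E3}

C3: legal
D3: violates R4
E3: legal
F3: violates R4
G3: violates R2
A3: legal
B3: violates R4
C4: violates R2,R7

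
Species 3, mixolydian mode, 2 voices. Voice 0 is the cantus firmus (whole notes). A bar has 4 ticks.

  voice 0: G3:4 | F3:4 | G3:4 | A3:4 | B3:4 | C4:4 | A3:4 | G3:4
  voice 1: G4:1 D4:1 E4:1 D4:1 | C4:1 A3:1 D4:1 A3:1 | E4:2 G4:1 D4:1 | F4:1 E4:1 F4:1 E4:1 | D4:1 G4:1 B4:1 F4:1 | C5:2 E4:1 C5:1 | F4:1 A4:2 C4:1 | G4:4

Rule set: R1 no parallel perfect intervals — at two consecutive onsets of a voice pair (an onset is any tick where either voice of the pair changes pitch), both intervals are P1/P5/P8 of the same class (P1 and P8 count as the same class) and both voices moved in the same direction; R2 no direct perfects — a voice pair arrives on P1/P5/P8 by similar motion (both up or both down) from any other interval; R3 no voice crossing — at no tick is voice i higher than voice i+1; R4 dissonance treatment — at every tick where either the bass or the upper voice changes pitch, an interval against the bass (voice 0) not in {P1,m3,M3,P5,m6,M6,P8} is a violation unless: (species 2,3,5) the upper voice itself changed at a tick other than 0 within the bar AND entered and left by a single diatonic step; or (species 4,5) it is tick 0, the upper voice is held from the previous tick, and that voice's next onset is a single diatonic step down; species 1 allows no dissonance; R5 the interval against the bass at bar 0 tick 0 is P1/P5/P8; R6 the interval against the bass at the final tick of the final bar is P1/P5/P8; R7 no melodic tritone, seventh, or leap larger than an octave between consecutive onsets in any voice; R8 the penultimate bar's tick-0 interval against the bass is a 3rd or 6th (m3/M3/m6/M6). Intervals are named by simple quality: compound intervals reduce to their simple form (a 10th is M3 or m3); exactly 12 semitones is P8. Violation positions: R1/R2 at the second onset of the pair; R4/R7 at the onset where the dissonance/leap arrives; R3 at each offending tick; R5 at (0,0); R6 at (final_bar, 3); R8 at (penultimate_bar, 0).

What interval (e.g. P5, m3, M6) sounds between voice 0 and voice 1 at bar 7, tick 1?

P8

voice 0=G3 voice 1=G4 -> P8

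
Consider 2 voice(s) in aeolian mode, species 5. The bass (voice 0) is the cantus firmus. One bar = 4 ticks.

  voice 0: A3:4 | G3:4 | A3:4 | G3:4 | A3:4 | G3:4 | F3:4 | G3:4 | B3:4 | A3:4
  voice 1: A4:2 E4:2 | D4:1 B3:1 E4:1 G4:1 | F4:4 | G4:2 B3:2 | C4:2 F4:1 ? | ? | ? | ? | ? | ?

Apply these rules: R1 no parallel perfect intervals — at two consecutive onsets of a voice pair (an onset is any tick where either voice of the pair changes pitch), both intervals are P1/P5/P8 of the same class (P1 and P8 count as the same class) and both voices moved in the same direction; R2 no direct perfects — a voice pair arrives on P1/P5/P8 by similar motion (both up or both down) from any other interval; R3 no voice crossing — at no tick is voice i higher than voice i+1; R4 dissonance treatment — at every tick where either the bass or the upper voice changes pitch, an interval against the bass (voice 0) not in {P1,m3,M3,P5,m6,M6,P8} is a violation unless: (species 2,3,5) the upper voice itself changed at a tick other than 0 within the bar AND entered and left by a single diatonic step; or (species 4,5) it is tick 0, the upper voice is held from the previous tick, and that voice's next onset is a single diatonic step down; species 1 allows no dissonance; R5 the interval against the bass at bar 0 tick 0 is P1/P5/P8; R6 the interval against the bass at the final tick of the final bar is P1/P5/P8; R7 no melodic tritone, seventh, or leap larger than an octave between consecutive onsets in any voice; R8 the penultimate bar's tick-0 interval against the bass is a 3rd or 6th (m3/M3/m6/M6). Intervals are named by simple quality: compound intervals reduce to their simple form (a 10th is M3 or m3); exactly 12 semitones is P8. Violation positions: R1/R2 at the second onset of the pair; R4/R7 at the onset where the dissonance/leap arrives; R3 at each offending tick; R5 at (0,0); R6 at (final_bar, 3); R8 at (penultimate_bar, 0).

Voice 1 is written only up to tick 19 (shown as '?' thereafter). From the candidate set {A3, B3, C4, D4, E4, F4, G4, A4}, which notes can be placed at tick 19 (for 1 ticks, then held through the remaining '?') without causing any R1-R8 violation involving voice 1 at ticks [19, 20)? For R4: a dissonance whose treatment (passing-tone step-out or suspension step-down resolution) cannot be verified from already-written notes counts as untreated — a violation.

{A3, A4, C4, E4, F4}

A3: legal
B3: violates R4,R7
C4: legal
D4: violates R4
E4: legal
F4: legal
G4: violates R4
A4: legal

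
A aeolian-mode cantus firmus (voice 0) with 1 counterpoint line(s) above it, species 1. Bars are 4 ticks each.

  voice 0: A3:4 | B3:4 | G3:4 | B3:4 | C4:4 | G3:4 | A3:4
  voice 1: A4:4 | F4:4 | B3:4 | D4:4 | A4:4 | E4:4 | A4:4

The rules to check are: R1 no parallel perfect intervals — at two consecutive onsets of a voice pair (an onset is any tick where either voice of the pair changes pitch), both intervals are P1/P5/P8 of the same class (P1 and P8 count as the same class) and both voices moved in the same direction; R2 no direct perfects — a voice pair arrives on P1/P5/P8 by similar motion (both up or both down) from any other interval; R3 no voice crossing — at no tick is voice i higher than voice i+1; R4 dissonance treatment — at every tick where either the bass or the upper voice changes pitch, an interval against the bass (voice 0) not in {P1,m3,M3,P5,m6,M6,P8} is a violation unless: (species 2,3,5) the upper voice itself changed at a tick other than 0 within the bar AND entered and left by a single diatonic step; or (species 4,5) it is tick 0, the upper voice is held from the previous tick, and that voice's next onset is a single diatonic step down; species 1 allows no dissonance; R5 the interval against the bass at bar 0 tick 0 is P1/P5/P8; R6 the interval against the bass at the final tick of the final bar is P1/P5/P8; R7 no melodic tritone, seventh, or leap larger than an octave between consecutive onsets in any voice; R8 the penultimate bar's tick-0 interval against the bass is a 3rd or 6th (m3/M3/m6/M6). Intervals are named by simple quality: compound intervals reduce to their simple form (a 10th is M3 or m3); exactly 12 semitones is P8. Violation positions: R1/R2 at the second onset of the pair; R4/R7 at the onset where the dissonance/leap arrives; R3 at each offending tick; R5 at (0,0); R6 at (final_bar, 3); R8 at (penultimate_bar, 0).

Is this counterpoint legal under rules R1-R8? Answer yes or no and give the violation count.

No (3 violations)

bar 0: v0=A3 v1=A4 (P8)
bar 1: v0=B3 v1=F4 (TT)
bar 2: v0=G3 v1=B3 (M3)
bar 3: v0=B3 v1=D4 (m3)
bar 4: v0=C4 v1=A4 (M6)
bar 5: v0=G3 v1=E4 (M6)
bar 6: v0=A3 v1=A4 (P8)
  R4 @ bar1.0: B3/F4 TT untreated
  R7 @ bar2.0: F4->B3 leap 6st
  R2 @ bar6.0: G3/E4 M6 -> A3/A4 P8 similar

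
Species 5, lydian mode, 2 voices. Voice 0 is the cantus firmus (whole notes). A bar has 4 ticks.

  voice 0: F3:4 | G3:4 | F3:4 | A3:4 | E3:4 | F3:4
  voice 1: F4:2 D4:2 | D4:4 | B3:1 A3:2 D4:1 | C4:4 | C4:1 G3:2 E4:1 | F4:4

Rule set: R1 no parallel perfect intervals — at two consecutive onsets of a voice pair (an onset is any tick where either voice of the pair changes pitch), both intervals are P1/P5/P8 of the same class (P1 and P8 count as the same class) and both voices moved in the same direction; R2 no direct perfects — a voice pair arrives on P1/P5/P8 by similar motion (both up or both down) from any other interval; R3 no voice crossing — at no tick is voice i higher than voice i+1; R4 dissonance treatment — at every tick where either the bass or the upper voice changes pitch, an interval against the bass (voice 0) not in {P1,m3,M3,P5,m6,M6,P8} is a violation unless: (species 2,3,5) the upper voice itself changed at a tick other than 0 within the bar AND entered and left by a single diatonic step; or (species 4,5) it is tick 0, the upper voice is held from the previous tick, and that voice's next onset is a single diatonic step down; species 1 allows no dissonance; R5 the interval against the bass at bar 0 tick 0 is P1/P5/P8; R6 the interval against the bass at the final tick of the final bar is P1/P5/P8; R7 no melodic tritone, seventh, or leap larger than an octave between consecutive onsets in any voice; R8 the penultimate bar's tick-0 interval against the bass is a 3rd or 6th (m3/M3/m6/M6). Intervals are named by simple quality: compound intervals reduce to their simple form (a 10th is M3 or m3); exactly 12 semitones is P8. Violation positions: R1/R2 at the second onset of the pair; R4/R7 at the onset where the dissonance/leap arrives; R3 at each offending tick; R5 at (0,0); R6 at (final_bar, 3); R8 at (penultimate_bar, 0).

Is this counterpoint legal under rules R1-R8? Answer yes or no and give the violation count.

bar 0: v0=F3 v1=F4 (P8)
bar 1: v0=G3 v1=D4 (P5)
bar 2: v0=F3 v1=B3 (TT)
bar 3: v0=A3 v1=C4 (m3)
bar 4: v0=E3 v1=C4 (m6)
bar 5: v0=F3 v1=F4 (P8)
  R4 @ bar2.0: F3/B3 TT untreated
  R1 @ bar5.0: E3/E4 P8 -> F3/F4 P8 similar

No (2 violations)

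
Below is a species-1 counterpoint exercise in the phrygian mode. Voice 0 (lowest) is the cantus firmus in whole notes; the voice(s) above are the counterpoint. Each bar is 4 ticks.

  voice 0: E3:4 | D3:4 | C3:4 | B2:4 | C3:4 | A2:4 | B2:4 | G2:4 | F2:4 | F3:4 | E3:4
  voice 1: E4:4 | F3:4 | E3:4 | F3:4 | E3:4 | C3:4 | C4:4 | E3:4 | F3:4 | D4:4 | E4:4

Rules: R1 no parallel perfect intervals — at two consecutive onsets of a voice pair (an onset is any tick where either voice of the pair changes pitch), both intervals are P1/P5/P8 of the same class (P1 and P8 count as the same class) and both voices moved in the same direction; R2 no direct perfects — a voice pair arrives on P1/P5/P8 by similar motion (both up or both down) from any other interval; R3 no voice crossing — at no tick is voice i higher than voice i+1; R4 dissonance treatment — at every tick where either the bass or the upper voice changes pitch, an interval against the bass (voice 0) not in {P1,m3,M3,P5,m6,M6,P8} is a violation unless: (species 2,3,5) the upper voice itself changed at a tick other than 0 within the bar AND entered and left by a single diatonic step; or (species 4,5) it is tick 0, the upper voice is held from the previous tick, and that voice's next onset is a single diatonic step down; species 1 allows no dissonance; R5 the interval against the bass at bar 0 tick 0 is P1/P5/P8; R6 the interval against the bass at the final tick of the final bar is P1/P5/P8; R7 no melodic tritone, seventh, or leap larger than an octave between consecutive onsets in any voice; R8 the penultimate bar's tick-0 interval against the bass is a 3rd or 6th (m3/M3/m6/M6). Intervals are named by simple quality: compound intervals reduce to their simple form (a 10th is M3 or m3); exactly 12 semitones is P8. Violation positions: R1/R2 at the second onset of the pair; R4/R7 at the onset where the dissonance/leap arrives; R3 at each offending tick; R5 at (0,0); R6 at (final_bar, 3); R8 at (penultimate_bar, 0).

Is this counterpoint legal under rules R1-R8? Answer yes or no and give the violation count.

No (3 violations)

bar 0: v0=E3 v1=E4 (P8)
bar 1: v0=D3 v1=F3 (m3)
bar 2: v0=C3 v1=E3 (M3)
bar 3: v0=B2 v1=F3 (TT)
bar 4: v0=C3 v1=E3 (M3)
bar 5: v0=A2 v1=C3 (m3)
bar 6: v0=B2 v1=C4 (m2)
bar 7: v0=G2 v1=E3 (M6)
bar 8: v0=F2 v1=F3 (P8)
bar 9: v0=F3 v1=D4 (M6)
bar 10: v0=E3 v1=E4 (P8)
  R7 @ bar1.0: E4->F3 leap 11st
  R4 @ bar3.0: B2/F3 TT untreated
  R4 @ bar6.0: B2/C4 m2 untreated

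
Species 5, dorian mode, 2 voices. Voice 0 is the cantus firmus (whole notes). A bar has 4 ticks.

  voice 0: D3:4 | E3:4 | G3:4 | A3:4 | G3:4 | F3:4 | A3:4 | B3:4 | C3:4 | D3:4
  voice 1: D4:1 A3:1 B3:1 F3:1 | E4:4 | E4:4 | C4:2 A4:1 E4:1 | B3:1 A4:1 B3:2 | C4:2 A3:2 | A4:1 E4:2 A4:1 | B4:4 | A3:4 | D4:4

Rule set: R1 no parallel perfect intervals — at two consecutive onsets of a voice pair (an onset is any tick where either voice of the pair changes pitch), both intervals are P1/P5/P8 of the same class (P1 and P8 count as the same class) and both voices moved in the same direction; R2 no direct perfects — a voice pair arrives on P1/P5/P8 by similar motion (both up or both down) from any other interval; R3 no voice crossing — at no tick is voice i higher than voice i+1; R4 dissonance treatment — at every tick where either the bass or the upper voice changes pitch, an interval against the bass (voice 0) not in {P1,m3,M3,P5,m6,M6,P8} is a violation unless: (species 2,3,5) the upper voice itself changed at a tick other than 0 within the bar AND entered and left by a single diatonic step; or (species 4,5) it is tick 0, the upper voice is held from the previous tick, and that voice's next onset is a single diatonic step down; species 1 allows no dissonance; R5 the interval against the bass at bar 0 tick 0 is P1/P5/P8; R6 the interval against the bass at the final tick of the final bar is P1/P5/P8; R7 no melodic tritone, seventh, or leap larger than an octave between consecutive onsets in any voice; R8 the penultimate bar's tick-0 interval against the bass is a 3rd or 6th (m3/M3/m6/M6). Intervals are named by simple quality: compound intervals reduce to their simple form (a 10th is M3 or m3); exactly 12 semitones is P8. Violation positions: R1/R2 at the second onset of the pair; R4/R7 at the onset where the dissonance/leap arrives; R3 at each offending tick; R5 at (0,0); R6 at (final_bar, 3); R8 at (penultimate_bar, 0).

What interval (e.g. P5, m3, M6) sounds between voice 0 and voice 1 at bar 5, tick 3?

voice 0=F3 voice 1=A3 -> M3

M3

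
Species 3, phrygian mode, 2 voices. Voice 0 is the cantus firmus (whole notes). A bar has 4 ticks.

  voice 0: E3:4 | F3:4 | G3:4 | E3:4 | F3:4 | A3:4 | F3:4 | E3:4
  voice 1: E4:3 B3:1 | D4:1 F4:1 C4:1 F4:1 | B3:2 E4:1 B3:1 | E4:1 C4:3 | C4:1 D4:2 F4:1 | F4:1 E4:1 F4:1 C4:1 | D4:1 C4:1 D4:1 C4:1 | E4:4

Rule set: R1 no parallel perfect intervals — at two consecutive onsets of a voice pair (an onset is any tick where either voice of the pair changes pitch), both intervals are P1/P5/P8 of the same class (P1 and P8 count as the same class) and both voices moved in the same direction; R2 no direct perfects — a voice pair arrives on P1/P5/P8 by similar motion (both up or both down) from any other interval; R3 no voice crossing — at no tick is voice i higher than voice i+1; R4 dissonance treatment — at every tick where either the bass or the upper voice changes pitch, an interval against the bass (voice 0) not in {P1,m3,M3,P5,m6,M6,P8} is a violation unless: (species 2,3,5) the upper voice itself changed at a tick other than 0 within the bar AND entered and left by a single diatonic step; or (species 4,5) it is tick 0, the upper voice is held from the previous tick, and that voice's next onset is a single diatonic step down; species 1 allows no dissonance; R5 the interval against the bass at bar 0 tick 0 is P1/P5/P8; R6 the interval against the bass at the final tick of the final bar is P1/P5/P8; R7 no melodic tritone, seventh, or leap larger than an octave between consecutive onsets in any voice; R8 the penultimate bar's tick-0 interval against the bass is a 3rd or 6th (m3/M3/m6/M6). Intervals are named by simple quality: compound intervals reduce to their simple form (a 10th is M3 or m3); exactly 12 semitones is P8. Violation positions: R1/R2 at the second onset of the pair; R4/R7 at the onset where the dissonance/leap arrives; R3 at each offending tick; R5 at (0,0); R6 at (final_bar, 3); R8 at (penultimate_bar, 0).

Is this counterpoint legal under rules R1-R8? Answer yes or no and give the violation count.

bar 0: v0=E3 v1=E4 (P8)
bar 1: v0=F3 v1=D4 (M6)
bar 2: v0=G3 v1=B3 (M3)
bar 3: v0=E3 v1=E4 (P8)
bar 4: v0=F3 v1=C4 (P5)
bar 5: v0=A3 v1=F4 (m6)
bar 6: v0=F3 v1=D4 (M6)
bar 7: v0=E3 v1=E4 (P8)
  R7 @ bar2.0: F4->B3 leap 6st

No (1 violations)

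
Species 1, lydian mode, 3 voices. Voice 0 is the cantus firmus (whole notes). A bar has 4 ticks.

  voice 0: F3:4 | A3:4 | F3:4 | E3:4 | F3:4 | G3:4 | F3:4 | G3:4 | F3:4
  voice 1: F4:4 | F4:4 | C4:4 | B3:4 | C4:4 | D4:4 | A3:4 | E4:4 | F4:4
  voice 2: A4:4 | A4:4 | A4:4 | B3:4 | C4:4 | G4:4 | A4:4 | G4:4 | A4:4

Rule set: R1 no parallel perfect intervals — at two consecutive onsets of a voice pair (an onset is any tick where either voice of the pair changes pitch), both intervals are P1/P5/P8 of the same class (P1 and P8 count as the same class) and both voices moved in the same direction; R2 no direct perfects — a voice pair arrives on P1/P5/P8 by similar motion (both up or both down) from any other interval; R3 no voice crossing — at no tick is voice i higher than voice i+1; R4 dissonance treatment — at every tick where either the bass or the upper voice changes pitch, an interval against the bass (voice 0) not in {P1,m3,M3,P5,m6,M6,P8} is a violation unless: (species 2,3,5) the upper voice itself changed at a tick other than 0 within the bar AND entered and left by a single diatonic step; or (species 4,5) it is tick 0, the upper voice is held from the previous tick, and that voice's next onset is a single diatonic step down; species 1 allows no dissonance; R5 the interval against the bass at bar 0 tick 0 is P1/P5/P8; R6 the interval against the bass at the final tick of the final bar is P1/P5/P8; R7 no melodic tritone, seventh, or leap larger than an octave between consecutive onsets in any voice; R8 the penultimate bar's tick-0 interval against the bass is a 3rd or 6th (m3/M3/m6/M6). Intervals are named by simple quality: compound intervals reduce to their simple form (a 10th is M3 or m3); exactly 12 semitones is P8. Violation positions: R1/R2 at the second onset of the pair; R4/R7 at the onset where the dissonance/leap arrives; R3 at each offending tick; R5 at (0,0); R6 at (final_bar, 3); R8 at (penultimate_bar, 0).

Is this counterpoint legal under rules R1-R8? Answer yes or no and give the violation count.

No (13 violations)

bar 0: v0=F3 v1=F4 v2=A4 (M3)
bar 1: v0=A3 v1=F4 v2=A4 (P8)
bar 2: v0=F3 v1=C4 v2=A4 (M3)
bar 3: v0=E3 v1=B3 v2=B3 (P5)
bar 4: v0=F3 v1=C4 v2=C4 (P5)
bar 5: v0=G3 v1=D4 v2=G4 (P8)
bar 6: v0=F3 v1=A3 v2=A4 (M3)
bar 7: v0=G3 v1=E4 v2=G4 (P8)
bar 8: v0=F3 v1=F4 v2=A4 (M3)
  R5 @ bar0.0: opens on M3
  R2 @ bar2.0: A3/F4 m6 -> F3/C4 P5 similar
  R1 @ bar3.0: F3/C4 P5 -> E3/B3 P5 similar
  R2 @ bar3.0: F3/A4 M3 -> E3/B3 P5 similar
  R2 @ bar3.0: C4/A4 M6 -> B3/B3 P1 similar
  R7 @ bar3.0: A4->B3 leap 10st
  R1 @ bar4.0: E3/B3 P5 -> F3/C4 P5 similar
  R1 @ bar4.0: E3/B3 P5 -> F3/C4 P5 similar
  R1 @ bar4.0: B3/B3 P1 -> C4/C4 P1 similar
  R1 @ bar5.0: F3/C4 P5 -> G3/D4 P5 similar
  R2 @ bar5.0: F3/C4 P5 -> G3/G4 P8 similar
  R8 @ bar7.0: penult P8 not 3rd/6th
  R6 @ bar8.3: closes on M3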